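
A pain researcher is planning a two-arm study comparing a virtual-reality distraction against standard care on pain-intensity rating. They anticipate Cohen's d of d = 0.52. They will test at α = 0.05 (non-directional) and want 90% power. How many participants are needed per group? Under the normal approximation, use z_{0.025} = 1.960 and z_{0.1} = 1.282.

For two independent groups with equal n: n = 2·((z_{α/2} + z_β) / d)².
z_{α/2} + z_β = 1.960 + 1.282 = 3.242.
n = 2 × (3.242 / 0.52)² = 2 × 6.235² = 2 × 38.87 = 77.7.
Round up to the next whole participant.

n = 78 per group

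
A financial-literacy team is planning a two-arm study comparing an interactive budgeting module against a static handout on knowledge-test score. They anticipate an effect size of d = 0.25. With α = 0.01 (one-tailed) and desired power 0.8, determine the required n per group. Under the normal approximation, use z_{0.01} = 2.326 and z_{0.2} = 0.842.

n = 322 per group

For two independent groups with equal n: n = 2·((z_{α} + z_β) / d)².
z_{α} + z_β = 2.326 + 0.842 = 3.168.
n = 2 × (3.168 / 0.25)² = 2 × 12.672² = 2 × 160.58 = 321.2.
Round up to the next whole participant.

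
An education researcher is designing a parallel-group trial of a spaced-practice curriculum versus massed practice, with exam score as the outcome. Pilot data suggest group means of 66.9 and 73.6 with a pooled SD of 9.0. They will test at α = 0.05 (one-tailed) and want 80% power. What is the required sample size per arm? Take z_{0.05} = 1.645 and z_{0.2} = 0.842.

Cohen's d = |M₁ − M₂| / SD_pooled = |66.9 − 73.6| / 9.0 = 6.7 / 9.0 = 0.744.
For two independent groups with equal n: n = 2·((z_{α} + z_β) / d)².
z_{α} + z_β = 1.645 + 0.842 = 2.487.
n = 2 × (2.487 / 0.744)² = 2 × 3.343² = 2 × 11.17 = 22.3.
Round up to the next whole participant.

n = 23 per group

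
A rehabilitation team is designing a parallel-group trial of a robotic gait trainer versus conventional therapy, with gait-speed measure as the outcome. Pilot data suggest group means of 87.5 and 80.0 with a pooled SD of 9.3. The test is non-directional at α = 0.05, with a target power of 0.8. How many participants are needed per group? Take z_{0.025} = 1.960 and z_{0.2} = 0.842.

n = 25 per group

Cohen's d = |M₁ − M₂| / SD_pooled = |87.5 − 80.0| / 9.3 = 7.5 / 9.3 = 0.806.
For two independent groups with equal n: n = 2·((z_{α/2} + z_β) / d)².
z_{α/2} + z_β = 1.960 + 0.842 = 2.802.
n = 2 × (2.802 / 0.806)² = 2 × 3.476² = 2 × 12.09 = 24.2.
Round up to the next whole participant.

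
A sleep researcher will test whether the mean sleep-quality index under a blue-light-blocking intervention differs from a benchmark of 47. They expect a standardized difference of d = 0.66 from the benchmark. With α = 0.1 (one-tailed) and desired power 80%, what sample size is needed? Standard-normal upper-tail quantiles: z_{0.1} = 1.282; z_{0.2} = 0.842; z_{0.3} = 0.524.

n = 11

For a one-sample test: n = ((z_{α} + z_β) / d)².
z_{α} + z_β = 1.282 + 0.842 = 2.124.
n = (2.124 / 0.66)² = 3.218² = 10.36.
Round up.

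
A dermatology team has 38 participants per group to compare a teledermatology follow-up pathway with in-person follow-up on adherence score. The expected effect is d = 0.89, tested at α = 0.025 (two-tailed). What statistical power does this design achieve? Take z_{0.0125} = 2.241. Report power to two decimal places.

For two equal groups, power = Φ(d·√(n/2) − z_{α/2}).
d·√(n/2) = 0.89 × √(38/2) = 0.89 × 4.359 = 3.879.
z_β = 3.879 − 2.241 = 1.638.
Power = Φ(1.638) = 0.949.

power ≈ 0.95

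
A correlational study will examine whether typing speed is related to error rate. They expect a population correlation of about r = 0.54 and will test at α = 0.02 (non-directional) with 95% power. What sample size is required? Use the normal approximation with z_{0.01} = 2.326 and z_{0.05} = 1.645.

Fisher's z: C = ½·ln((1+r)/(1−r)) = ½·ln(3.3478) = 0.6042.
n = ((z_{α/2} + z_β)/C)² + 3.
(2.326 + 1.645) / 0.6042 = 3.971 / 0.6042 = 6.572.
n = 6.572² + 3 = 43.20 + 3 = 46.2.
Round up.

n = 47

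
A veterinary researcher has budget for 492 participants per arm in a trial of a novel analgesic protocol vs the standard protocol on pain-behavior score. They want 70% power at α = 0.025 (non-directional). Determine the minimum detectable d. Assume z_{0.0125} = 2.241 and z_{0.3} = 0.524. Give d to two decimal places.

For two independent groups of n = 492 each: d_min = (z_{α/2} + z_β)·√(2/n).
z-sum = 2.241 + 0.524 = 2.765.
d_min = 2.765 × √(2/492) = 2.765 × 0.0638 = 0.176.

d_min ≈ 0.18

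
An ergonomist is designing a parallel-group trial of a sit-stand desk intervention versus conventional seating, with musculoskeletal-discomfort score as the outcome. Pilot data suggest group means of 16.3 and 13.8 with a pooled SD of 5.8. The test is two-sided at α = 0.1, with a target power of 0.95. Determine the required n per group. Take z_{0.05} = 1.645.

n = 117 per group

Cohen's d = |M₁ − M₂| / SD_pooled = |16.3 − 13.8| / 5.8 = 2.5 / 5.8 = 0.431.
For two independent groups with equal n: n = 2·((z_{α/2} + z_β) / d)².
z_{α/2} + z_β = 1.645 + 1.645 = 3.290.
n = 2 × (3.290 / 0.431)² = 2 × 7.633² = 2 × 58.27 = 116.5.
Round up to the next whole participant.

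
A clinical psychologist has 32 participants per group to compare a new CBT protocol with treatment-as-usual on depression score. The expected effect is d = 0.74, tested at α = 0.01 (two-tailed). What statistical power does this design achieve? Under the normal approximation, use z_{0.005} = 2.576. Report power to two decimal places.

For two equal groups, power = Φ(d·√(n/2) − z_{α/2}).
d·√(n/2) = 0.74 × √(32/2) = 0.74 × 4.000 = 2.960.
z_β = 2.960 − 2.576 = 0.384.
Power = Φ(0.384) = 0.650.

power ≈ 0.65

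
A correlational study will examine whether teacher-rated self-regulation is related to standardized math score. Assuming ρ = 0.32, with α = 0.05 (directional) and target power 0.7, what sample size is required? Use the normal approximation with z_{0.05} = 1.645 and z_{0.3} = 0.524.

Fisher's z: C = ½·ln((1+r)/(1−r)) = ½·ln(1.9412) = 0.3316.
n = ((z_{α} + z_β)/C)² + 3.
(1.645 + 0.524) / 0.3316 = 2.169 / 0.3316 = 6.541.
n = 6.541² + 3 = 42.78 + 3 = 45.8.
Round up.

n = 46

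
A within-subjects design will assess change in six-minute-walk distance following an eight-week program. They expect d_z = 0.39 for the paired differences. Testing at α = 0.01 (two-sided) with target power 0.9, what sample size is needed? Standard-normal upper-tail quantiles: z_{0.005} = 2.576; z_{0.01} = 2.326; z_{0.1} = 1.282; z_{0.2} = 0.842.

n = 98 pairs

For a paired (one-sample on differences) test: n = ((z_{α/2} + z_β) / d)².
z_{α/2} + z_β = 2.576 + 1.282 = 3.858.
n = (3.858 / 0.39)² = 9.892² = 97.86.
Round up.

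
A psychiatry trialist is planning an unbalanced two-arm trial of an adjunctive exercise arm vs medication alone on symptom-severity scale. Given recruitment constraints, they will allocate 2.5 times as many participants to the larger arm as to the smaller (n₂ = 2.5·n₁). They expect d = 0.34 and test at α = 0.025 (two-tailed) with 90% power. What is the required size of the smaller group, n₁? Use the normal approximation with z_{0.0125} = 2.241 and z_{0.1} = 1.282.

n₁ = 151

With allocation ratio k = n₂/n₁ = 2.5, Var(x̄₁−x̄₂) = σ²(1/n₁ + 1/(k·n₁)) = σ²·(k+1)/(k·n₁).
So n₁ = (1 + 1/k)·((z_{α/2} + z_β)/d)² = 1.400 × (3.523/0.34)².
n₁ = 1.400 × 107.37 = 150.3.
Round up: n₁ = 151, giving n₂ = ⌈2.5 × 151⌉ = ⌈377.5⌉ = 378.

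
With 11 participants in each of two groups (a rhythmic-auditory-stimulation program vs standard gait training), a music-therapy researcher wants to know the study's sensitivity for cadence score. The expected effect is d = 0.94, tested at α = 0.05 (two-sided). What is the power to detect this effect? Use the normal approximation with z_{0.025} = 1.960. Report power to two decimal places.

For two equal groups, power = Φ(d·√(n/2) − z_{α/2}).
d·√(n/2) = 0.94 × √(11/2) = 0.94 × 2.345 = 2.204.
z_β = 2.204 − 1.960 = 0.244.
Power = Φ(0.244) = 0.597.

power ≈ 0.60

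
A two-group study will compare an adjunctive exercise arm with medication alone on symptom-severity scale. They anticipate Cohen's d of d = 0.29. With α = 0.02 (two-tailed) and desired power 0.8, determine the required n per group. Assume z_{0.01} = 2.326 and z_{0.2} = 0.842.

n = 239 per group

For two independent groups with equal n: n = 2·((z_{α/2} + z_β) / d)².
z_{α/2} + z_β = 2.326 + 0.842 = 3.168.
n = 2 × (3.168 / 0.29)² = 2 × 10.924² = 2 × 119.34 = 238.7.
Round up to the next whole participant.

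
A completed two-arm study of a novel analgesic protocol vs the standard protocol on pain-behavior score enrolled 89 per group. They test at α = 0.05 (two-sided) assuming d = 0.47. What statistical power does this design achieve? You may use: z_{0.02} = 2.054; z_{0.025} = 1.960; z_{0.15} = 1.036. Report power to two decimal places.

power ≈ 0.88

For two equal groups, power = Φ(d·√(n/2) − z_{α/2}).
d·√(n/2) = 0.47 × √(89/2) = 0.47 × 6.671 = 3.135.
z_β = 3.135 − 1.960 = 1.175.
Power = Φ(1.175) = 0.880.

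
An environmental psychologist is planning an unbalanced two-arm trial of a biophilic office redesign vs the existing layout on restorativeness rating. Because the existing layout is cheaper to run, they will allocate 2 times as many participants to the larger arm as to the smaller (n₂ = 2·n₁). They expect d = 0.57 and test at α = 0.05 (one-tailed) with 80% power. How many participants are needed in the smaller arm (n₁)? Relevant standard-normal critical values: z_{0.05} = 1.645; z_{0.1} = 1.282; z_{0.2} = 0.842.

With allocation ratio k = n₂/n₁ = 2, Var(x̄₁−x̄₂) = σ²(1/n₁ + 1/(k·n₁)) = σ²·(k+1)/(k·n₁).
So n₁ = (1 + 1/k)·((z_{α} + z_β)/d)² = 1.500 × (2.487/0.57)².
n₁ = 1.500 × 19.04 = 28.6.
Round up: n₁ = 29, giving n₂ = 2 × 29 = 58.

n₁ = 29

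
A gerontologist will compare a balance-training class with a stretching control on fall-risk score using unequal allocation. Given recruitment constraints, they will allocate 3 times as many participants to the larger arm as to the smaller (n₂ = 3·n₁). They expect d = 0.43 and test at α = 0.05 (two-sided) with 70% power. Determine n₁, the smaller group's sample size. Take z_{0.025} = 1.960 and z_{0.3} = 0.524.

With allocation ratio k = n₂/n₁ = 3, Var(x̄₁−x̄₂) = σ²(1/n₁ + 1/(k·n₁)) = σ²·(k+1)/(k·n₁).
So n₁ = (1 + 1/k)·((z_{α/2} + z_β)/d)² = 1.333 × (2.484/0.43)².
n₁ = 1.333 × 33.37 = 44.5.
Round up: n₁ = 45, giving n₂ = 3 × 45 = 135.

n₁ = 45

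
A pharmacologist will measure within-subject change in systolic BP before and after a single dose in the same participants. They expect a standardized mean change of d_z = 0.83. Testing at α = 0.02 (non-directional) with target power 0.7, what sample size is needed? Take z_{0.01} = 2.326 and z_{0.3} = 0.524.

n = 12 pairs

For a paired (one-sample on differences) test: n = ((z_{α/2} + z_β) / d)².
z_{α/2} + z_β = 2.326 + 0.524 = 2.850.
n = (2.850 / 0.83)² = 3.434² = 11.79.
Round up.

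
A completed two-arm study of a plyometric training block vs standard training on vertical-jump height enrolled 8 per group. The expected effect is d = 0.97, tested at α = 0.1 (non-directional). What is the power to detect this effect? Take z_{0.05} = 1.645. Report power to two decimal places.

For two equal groups, power = Φ(d·√(n/2) − z_{α/2}).
d·√(n/2) = 0.97 × √(8/2) = 0.97 × 2.000 = 1.940.
z_β = 1.940 − 1.645 = 0.295.
Power = Φ(0.295) = 0.616.

power ≈ 0.62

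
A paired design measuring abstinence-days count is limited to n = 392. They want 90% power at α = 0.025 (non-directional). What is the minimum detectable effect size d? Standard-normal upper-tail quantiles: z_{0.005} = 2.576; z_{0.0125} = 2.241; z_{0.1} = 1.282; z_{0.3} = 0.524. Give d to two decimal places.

d_min ≈ 0.18

For a single sample (or paired design) of n = 392: d_min = (z_{α/2} + z_β)/√n.
z-sum = 2.241 + 1.282 = 3.523.
d_min = 3.523 / √392 = 3.523 / 19.799 = 0.178.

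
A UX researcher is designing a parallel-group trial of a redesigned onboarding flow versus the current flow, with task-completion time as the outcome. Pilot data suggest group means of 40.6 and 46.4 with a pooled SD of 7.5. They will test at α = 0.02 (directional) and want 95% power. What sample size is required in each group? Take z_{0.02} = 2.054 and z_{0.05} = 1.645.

Cohen's d = |M₁ − M₂| / SD_pooled = |40.6 − 46.4| / 7.5 = 5.8 / 7.5 = 0.773.
For two independent groups with equal n: n = 2·((z_{α} + z_β) / d)².
z_{α} + z_β = 2.054 + 1.645 = 3.699.
n = 2 × (3.699 / 0.773)² = 2 × 4.785² = 2 × 22.90 = 45.8.
Round up to the next whole participant.

n = 46 per group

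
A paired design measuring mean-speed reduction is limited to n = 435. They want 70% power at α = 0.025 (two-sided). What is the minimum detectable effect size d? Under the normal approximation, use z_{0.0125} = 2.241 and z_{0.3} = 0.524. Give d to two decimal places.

For a single sample (or paired design) of n = 435: d_min = (z_{α/2} + z_β)/√n.
z-sum = 2.241 + 0.524 = 2.765.
d_min = 2.765 / √435 = 2.765 / 20.857 = 0.133.

d_min ≈ 0.13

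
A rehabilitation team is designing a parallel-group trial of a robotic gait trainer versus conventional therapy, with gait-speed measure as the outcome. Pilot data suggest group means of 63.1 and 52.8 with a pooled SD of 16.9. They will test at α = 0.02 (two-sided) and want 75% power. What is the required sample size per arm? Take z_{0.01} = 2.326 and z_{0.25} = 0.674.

n = 49 per group

Cohen's d = |M₁ − M₂| / SD_pooled = |63.1 − 52.8| / 16.9 = 10.3 / 16.9 = 0.609.
For two independent groups with equal n: n = 2·((z_{α/2} + z_β) / d)².
z_{α/2} + z_β = 2.326 + 0.674 = 3.000.
n = 2 × (3.000 / 0.609)² = 2 × 4.926² = 2 × 24.27 = 48.5.
Round up to the next whole participant.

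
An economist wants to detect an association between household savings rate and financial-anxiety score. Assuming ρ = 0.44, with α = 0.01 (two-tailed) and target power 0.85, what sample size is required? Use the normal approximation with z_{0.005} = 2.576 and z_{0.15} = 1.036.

n = 62

Fisher's z: C = ½·ln((1+r)/(1−r)) = ½·ln(2.5714) = 0.4722.
n = ((z_{α/2} + z_β)/C)² + 3.
(2.576 + 1.036) / 0.4722 = 3.612 / 0.4722 = 7.649.
n = 7.649² + 3 = 58.51 + 3 = 61.5.
Round up.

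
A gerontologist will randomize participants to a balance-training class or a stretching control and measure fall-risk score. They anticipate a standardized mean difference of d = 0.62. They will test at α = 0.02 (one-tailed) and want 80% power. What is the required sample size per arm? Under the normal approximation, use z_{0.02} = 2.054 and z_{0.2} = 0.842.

For two independent groups with equal n: n = 2·((z_{α} + z_β) / d)².
z_{α} + z_β = 2.054 + 0.842 = 2.896.
n = 2 × (2.896 / 0.62)² = 2 × 4.671² = 2 × 21.82 = 43.6.
Round up to the next whole participant.

n = 44 per group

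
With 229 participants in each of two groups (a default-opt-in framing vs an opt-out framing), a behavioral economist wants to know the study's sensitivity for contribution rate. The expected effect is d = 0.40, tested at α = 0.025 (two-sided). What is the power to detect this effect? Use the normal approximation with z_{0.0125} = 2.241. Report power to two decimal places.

power ≈ 0.98

For two equal groups, power = Φ(d·√(n/2) − z_{α/2}).
d·√(n/2) = 0.40 × √(229/2) = 0.40 × 10.700 = 4.280.
z_β = 4.280 − 2.241 = 2.039.
Power = Φ(2.039) = 0.979.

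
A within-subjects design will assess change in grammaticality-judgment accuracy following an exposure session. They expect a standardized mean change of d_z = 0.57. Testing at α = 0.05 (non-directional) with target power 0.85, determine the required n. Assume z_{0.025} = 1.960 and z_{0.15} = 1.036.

n = 28 pairs

For a paired (one-sample on differences) test: n = ((z_{α/2} + z_β) / d)².
z_{α/2} + z_β = 1.960 + 1.036 = 2.996.
n = (2.996 / 0.57)² = 5.256² = 27.63.
Round up.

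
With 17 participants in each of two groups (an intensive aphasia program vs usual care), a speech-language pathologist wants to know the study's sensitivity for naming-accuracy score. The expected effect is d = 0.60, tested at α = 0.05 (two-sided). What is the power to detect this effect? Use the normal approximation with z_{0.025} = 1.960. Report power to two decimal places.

For two equal groups, power = Φ(d·√(n/2) − z_{α/2}).
d·√(n/2) = 0.60 × √(17/2) = 0.60 × 2.915 = 1.749.
z_β = 1.749 − 1.960 = -0.211.
Power = Φ(-0.211) = 0.417.

power ≈ 0.42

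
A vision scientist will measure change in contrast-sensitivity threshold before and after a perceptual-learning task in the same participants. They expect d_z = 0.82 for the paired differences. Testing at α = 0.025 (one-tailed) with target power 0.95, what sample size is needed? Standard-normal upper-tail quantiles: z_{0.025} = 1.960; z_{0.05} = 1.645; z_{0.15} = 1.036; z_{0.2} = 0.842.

For a paired (one-sample on differences) test: n = ((z_{α} + z_β) / d)².
z_{α} + z_β = 1.960 + 1.645 = 3.605.
n = (3.605 / 0.82)² = 4.396² = 19.33.
Round up.

n = 20 pairs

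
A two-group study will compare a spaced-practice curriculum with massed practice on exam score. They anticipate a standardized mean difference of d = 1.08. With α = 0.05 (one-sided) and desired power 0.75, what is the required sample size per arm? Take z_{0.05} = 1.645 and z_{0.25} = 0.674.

For two independent groups with equal n: n = 2·((z_{α} + z_β) / d)².
z_{α} + z_β = 1.645 + 0.674 = 2.319.
n = 2 × (2.319 / 1.08)² = 2 × 2.147² = 2 × 4.61 = 9.2.
Round up to the next whole participant.

n = 10 per group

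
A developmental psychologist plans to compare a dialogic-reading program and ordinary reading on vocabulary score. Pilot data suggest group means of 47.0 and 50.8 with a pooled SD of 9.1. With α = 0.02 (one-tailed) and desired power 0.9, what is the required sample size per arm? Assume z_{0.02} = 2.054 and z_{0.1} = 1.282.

Cohen's d = |M₁ − M₂| / SD_pooled = |47.0 − 50.8| / 9.1 = 3.8 / 9.1 = 0.418.
For two independent groups with equal n: n = 2·((z_{α} + z_β) / d)².
z_{α} + z_β = 2.054 + 1.282 = 3.336.
n = 2 × (3.336 / 0.418)² = 2 × 7.981² = 2 × 63.69 = 127.4.
Round up to the next whole participant.

n = 128 per group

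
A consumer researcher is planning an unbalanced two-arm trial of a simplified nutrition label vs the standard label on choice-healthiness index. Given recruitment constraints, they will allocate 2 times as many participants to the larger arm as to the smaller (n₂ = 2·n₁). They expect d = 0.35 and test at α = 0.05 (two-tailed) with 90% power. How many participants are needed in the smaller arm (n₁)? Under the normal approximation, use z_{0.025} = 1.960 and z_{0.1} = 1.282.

With allocation ratio k = n₂/n₁ = 2, Var(x̄₁−x̄₂) = σ²(1/n₁ + 1/(k·n₁)) = σ²·(k+1)/(k·n₁).
So n₁ = (1 + 1/k)·((z_{α/2} + z_β)/d)² = 1.500 × (3.242/0.35)².
n₁ = 1.500 × 85.80 = 128.7.
Round up: n₁ = 129, giving n₂ = 2 × 129 = 258.

n₁ = 129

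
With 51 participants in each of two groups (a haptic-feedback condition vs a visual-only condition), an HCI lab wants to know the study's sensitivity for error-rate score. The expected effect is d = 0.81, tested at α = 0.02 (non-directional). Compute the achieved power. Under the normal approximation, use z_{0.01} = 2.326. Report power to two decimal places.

power ≈ 0.96

For two equal groups, power = Φ(d·√(n/2) − z_{α/2}).
d·√(n/2) = 0.81 × √(51/2) = 0.81 × 5.050 = 4.090.
z_β = 4.090 − 2.326 = 1.764.
Power = Φ(1.764) = 0.961.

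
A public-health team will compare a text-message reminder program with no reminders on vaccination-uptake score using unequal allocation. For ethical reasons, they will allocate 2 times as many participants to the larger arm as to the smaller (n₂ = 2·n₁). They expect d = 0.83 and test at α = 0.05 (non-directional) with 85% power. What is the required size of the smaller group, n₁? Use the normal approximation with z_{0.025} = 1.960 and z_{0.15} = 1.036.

n₁ = 20

With allocation ratio k = n₂/n₁ = 2, Var(x̄₁−x̄₂) = σ²(1/n₁ + 1/(k·n₁)) = σ²·(k+1)/(k·n₁).
So n₁ = (1 + 1/k)·((z_{α/2} + z_β)/d)² = 1.500 × (2.996/0.83)².
n₁ = 1.500 × 13.03 = 19.5.
Round up: n₁ = 20, giving n₂ = 2 × 20 = 40.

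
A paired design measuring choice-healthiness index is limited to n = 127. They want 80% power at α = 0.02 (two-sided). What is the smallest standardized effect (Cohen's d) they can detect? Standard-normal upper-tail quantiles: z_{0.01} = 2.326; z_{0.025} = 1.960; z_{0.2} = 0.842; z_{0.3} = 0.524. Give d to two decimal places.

For a single sample (or paired design) of n = 127: d_min = (z_{α/2} + z_β)/√n.
z-sum = 2.326 + 0.842 = 3.168.
d_min = 3.168 / √127 = 3.168 / 11.269 = 0.281.

d_min ≈ 0.28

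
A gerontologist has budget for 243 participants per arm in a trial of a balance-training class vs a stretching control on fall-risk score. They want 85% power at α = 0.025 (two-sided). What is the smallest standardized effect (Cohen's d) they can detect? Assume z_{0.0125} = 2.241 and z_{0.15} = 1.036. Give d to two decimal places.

d_min ≈ 0.30

For two independent groups of n = 243 each: d_min = (z_{α/2} + z_β)·√(2/n).
z-sum = 2.241 + 1.036 = 3.277.
d_min = 3.277 × √(2/243) = 3.277 × 0.0907 = 0.297.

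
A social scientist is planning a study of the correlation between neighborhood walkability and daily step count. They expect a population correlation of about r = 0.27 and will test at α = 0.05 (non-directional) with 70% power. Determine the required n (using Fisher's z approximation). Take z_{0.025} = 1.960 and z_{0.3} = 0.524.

Fisher's z: C = ½·ln((1+r)/(1−r)) = ½·ln(1.7397) = 0.2769.
n = ((z_{α/2} + z_β)/C)² + 3.
(1.960 + 0.524) / 0.2769 = 2.484 / 0.2769 = 8.971.
n = 8.971² + 3 = 80.47 + 3 = 83.5.
Round up.

n = 84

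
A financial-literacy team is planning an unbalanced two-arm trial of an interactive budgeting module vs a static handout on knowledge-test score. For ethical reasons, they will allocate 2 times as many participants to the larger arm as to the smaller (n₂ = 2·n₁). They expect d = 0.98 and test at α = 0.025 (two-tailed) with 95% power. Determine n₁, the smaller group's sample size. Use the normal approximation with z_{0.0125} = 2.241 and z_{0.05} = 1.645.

n₁ = 24

With allocation ratio k = n₂/n₁ = 2, Var(x̄₁−x̄₂) = σ²(1/n₁ + 1/(k·n₁)) = σ²·(k+1)/(k·n₁).
So n₁ = (1 + 1/k)·((z_{α/2} + z_β)/d)² = 1.500 × (3.886/0.98)².
n₁ = 1.500 × 15.72 = 23.6.
Round up: n₁ = 24, giving n₂ = 2 × 24 = 48.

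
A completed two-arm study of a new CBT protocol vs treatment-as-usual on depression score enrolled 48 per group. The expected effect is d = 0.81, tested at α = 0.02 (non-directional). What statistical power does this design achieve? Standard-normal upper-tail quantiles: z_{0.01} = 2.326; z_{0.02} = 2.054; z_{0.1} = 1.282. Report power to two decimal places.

For two equal groups, power = Φ(d·√(n/2) − z_{α/2}).
d·√(n/2) = 0.81 × √(48/2) = 0.81 × 4.899 = 3.968.
z_β = 3.968 − 2.326 = 1.642.
Power = Φ(1.642) = 0.950.

power ≈ 0.95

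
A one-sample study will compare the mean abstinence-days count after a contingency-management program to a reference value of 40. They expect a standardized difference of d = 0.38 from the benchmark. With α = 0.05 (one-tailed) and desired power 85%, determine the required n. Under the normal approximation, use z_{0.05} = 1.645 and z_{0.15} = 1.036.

For a one-sample test: n = ((z_{α} + z_β) / d)².
z_{α} + z_β = 1.645 + 1.036 = 2.681.
n = (2.681 / 0.38)² = 7.055² = 49.78.
Round up.

n = 50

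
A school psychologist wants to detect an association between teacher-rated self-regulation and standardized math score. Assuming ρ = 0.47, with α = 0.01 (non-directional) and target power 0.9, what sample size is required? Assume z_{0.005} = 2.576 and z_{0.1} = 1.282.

Fisher's z: C = ½·ln((1+r)/(1−r)) = ½·ln(2.7736) = 0.5101.
n = ((z_{α/2} + z_β)/C)² + 3.
(2.576 + 1.282) / 0.5101 = 3.858 / 0.5101 = 7.563.
n = 7.563² + 3 = 57.20 + 3 = 60.2.
Round up.

n = 61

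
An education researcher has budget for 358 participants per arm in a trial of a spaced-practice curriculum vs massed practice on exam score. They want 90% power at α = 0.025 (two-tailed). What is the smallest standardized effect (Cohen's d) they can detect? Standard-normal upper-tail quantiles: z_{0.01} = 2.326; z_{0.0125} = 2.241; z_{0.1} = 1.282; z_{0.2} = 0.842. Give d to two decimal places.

d_min ≈ 0.26

For two independent groups of n = 358 each: d_min = (z_{α/2} + z_β)·√(2/n).
z-sum = 2.241 + 1.282 = 3.523.
d_min = 3.523 × √(2/358) = 3.523 × 0.0747 = 0.263.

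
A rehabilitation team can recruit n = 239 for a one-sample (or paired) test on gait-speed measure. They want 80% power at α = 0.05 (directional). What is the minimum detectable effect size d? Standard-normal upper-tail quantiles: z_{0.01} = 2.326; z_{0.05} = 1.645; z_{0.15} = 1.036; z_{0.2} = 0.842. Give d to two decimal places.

d_min ≈ 0.16

For a single sample (or paired design) of n = 239: d_min = (z_{α} + z_β)/√n.
z-sum = 1.645 + 0.842 = 2.487.
d_min = 2.487 / √239 = 2.487 / 15.460 = 0.161.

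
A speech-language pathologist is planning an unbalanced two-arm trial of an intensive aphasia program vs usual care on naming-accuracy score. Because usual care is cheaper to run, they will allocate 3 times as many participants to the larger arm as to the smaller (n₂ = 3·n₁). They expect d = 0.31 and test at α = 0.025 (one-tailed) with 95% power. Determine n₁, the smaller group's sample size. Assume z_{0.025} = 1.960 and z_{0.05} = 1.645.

With allocation ratio k = n₂/n₁ = 3, Var(x̄₁−x̄₂) = σ²(1/n₁ + 1/(k·n₁)) = σ²·(k+1)/(k·n₁).
So n₁ = (1 + 1/k)·((z_{α} + z_β)/d)² = 1.333 × (3.605/0.31)².
n₁ = 1.333 × 135.23 = 180.3.
Round up: n₁ = 181, giving n₂ = 3 × 181 = 543.

n₁ = 181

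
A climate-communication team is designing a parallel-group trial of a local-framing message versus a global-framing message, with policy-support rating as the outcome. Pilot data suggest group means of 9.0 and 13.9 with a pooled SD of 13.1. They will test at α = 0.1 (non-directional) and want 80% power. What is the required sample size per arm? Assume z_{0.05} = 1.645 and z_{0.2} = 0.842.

n = 89 per group

Cohen's d = |M₁ − M₂| / SD_pooled = |9.0 − 13.9| / 13.1 = 4.9 / 13.1 = 0.374.
For two independent groups with equal n: n = 2·((z_{α/2} + z_β) / d)².
z_{α/2} + z_β = 1.645 + 0.842 = 2.487.
n = 2 × (2.487 / 0.374)² = 2 × 6.650² = 2 × 44.22 = 88.4.
Round up to the next whole participant.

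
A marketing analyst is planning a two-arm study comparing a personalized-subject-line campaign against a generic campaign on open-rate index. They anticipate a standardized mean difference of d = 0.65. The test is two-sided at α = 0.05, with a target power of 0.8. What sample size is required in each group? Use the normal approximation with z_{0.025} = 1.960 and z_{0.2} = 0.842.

n = 38 per group

For two independent groups with equal n: n = 2·((z_{α/2} + z_β) / d)².
z_{α/2} + z_β = 1.960 + 0.842 = 2.802.
n = 2 × (2.802 / 0.65)² = 2 × 4.311² = 2 × 18.58 = 37.2.
Round up to the next whole participant.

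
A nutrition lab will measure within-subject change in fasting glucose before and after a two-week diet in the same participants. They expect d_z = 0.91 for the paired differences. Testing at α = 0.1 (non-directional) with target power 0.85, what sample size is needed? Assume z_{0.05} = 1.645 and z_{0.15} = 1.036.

n = 9 pairs

For a paired (one-sample on differences) test: n = ((z_{α/2} + z_β) / d)².
z_{α/2} + z_β = 1.645 + 1.036 = 2.681.
n = (2.681 / 0.91)² = 2.946² = 8.68.
Round up.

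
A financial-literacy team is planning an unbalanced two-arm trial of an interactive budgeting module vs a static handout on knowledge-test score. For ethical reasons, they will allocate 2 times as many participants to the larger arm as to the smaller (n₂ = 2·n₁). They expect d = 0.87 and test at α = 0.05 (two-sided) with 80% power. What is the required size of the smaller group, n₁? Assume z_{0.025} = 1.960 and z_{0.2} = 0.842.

With allocation ratio k = n₂/n₁ = 2, Var(x̄₁−x̄₂) = σ²(1/n₁ + 1/(k·n₁)) = σ²·(k+1)/(k·n₁).
So n₁ = (1 + 1/k)·((z_{α/2} + z_β)/d)² = 1.500 × (2.802/0.87)².
n₁ = 1.500 × 10.37 = 15.6.
Round up: n₁ = 16, giving n₂ = 2 × 16 = 32.

n₁ = 16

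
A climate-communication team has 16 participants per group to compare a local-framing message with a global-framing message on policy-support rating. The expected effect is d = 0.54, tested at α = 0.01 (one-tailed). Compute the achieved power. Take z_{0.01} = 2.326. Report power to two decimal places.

For two equal groups, power = Φ(d·√(n/2) − z_{α}).
d·√(n/2) = 0.54 × √(16/2) = 0.54 × 2.828 = 1.527.
z_β = 1.527 − 2.326 = -0.799.
Power = Φ(-0.799) = 0.212.

power ≈ 0.21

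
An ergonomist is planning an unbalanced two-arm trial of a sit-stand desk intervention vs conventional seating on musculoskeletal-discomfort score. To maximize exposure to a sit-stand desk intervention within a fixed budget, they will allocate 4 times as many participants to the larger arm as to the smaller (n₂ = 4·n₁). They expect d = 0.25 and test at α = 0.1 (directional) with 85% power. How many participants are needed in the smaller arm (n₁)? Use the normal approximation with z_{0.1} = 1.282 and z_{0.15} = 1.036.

With allocation ratio k = n₂/n₁ = 4, Var(x̄₁−x̄₂) = σ²(1/n₁ + 1/(k·n₁)) = σ²·(k+1)/(k·n₁).
So n₁ = (1 + 1/k)·((z_{α} + z_β)/d)² = 1.250 × (2.318/0.25)².
n₁ = 1.250 × 85.97 = 107.5.
Round up: n₁ = 108, giving n₂ = 4 × 108 = 432.

n₁ = 108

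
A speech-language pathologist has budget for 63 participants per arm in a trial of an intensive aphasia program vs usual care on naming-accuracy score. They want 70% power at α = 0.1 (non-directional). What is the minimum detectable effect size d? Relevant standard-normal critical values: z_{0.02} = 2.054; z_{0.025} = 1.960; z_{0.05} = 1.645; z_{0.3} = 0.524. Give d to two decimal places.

For two independent groups of n = 63 each: d_min = (z_{α/2} + z_β)·√(2/n).
z-sum = 1.645 + 0.524 = 2.169.
d_min = 2.169 × √(2/63) = 2.169 × 0.1782 = 0.386.

d_min ≈ 0.39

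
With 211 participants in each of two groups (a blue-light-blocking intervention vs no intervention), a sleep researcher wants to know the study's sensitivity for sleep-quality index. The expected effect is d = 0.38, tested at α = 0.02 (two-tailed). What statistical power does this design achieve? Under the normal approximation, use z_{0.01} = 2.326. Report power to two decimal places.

For two equal groups, power = Φ(d·√(n/2) − z_{α/2}).
d·√(n/2) = 0.38 × √(211/2) = 0.38 × 10.271 = 3.903.
z_β = 3.903 − 2.326 = 1.577.
Power = Φ(1.577) = 0.943.

power ≈ 0.94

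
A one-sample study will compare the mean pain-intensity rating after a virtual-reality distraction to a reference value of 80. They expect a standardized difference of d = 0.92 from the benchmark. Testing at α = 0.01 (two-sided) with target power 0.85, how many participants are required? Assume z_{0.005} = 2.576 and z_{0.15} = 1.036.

n = 16

For a one-sample test: n = ((z_{α/2} + z_β) / d)².
z_{α/2} + z_β = 2.576 + 1.036 = 3.612.
n = (3.612 / 0.92)² = 3.926² = 15.41.
Round up.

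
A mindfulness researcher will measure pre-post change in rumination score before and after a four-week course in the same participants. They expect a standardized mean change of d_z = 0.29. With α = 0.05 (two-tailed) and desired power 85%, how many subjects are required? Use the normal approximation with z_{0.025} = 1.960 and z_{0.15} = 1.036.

For a paired (one-sample on differences) test: n = ((z_{α/2} + z_β) / d)².
z_{α/2} + z_β = 1.960 + 1.036 = 2.996.
n = (2.996 / 0.29)² = 10.331² = 106.73.
Round up.

n = 107 pairs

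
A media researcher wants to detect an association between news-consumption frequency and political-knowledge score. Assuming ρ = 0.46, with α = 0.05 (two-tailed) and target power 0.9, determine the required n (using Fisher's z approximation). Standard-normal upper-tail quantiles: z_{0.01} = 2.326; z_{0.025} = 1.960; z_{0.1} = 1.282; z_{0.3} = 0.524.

Fisher's z: C = ½·ln((1+r)/(1−r)) = ½·ln(2.7037) = 0.4973.
n = ((z_{α/2} + z_β)/C)² + 3.
(1.960 + 1.282) / 0.4973 = 3.242 / 0.4973 = 6.519.
n = 6.519² + 3 = 42.50 + 3 = 45.5.
Round up.

n = 46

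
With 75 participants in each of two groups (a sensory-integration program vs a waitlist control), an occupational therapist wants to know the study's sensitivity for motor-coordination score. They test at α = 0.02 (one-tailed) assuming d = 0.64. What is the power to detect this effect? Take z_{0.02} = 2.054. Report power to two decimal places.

For two equal groups, power = Φ(d·√(n/2) − z_{α}).
d·√(n/2) = 0.64 × √(75/2) = 0.64 × 6.124 = 3.919.
z_β = 3.919 − 2.054 = 1.865.
Power = Φ(1.865) = 0.969.

power ≈ 0.97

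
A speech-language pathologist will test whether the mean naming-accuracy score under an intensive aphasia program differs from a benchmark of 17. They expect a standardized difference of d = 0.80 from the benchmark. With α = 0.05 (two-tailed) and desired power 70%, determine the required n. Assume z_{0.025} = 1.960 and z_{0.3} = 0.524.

For a one-sample test: n = ((z_{α/2} + z_β) / d)².
z_{α/2} + z_β = 1.960 + 0.524 = 2.484.
n = (2.484 / 0.80)² = 3.105² = 9.64.
Round up.

n = 10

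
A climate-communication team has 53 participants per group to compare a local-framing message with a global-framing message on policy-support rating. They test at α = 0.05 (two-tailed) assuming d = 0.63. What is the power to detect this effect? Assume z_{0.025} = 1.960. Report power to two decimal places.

For two equal groups, power = Φ(d·√(n/2) − z_{α/2}).
d·√(n/2) = 0.63 × √(53/2) = 0.63 × 5.148 = 3.243.
z_β = 3.243 − 1.960 = 1.283.
Power = Φ(1.283) = 0.900.

power ≈ 0.90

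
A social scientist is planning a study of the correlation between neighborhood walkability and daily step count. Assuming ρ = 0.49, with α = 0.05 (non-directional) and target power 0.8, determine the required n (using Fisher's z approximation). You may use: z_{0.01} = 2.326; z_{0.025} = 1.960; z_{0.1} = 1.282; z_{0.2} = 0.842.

Fisher's z: C = ½·ln((1+r)/(1−r)) = ½·ln(2.9216) = 0.5361.
n = ((z_{α/2} + z_β)/C)² + 3.
(1.960 + 0.842) / 0.5361 = 2.802 / 0.5361 = 5.227.
n = 5.227² + 3 = 27.32 + 3 = 30.3.
Round up.

n = 31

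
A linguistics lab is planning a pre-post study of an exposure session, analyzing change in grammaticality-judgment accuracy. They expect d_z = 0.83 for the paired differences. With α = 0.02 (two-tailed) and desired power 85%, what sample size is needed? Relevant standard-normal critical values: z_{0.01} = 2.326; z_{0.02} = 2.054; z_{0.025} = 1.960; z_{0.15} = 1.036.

For a paired (one-sample on differences) test: n = ((z_{α/2} + z_β) / d)².
z_{α/2} + z_β = 2.326 + 1.036 = 3.362.
n = (3.362 / 0.83)² = 4.051² = 16.41.
Round up.

n = 17 pairs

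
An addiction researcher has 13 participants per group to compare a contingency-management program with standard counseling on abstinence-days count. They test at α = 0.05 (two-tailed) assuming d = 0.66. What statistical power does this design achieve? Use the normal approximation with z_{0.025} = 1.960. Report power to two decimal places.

power ≈ 0.39

For two equal groups, power = Φ(d·√(n/2) − z_{α/2}).
d·√(n/2) = 0.66 × √(13/2) = 0.66 × 2.550 = 1.683.
z_β = 1.683 − 1.960 = -0.277.
Power = Φ(-0.277) = 0.391.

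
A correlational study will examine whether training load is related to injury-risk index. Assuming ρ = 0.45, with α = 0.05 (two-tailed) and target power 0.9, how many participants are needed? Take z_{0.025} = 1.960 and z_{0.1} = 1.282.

n = 48

Fisher's z: C = ½·ln((1+r)/(1−r)) = ½·ln(2.6364) = 0.4847.
n = ((z_{α/2} + z_β)/C)² + 3.
(1.960 + 1.282) / 0.4847 = 3.242 / 0.4847 = 6.689.
n = 6.689² + 3 = 44.74 + 3 = 47.7.
Round up.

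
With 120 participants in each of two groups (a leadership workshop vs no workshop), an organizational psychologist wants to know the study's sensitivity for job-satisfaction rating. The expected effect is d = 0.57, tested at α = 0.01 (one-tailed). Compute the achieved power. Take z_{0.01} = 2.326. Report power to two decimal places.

For two equal groups, power = Φ(d·√(n/2) − z_{α}).
d·√(n/2) = 0.57 × √(120/2) = 0.57 × 7.746 = 4.415.
z_β = 4.415 − 2.326 = 2.089.
Power = Φ(2.089) = 0.982.

power ≈ 0.98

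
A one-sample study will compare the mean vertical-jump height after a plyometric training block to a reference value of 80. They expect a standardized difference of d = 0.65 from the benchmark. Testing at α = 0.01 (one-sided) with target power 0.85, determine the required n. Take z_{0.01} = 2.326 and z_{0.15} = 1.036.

n = 27

For a one-sample test: n = ((z_{α} + z_β) / d)².
z_{α} + z_β = 2.326 + 1.036 = 3.362.
n = (3.362 / 0.65)² = 5.172² = 26.75.
Round up.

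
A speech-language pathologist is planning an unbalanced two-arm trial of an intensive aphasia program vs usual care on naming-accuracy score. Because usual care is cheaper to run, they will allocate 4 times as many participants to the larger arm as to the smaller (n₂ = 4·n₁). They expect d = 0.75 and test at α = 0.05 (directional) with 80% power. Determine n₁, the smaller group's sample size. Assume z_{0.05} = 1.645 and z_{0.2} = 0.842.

n₁ = 14

With allocation ratio k = n₂/n₁ = 4, Var(x̄₁−x̄₂) = σ²(1/n₁ + 1/(k·n₁)) = σ²·(k+1)/(k·n₁).
So n₁ = (1 + 1/k)·((z_{α} + z_β)/d)² = 1.250 × (2.487/0.75)².
n₁ = 1.250 × 11.00 = 13.7.
Round up: n₁ = 14, giving n₂ = 4 × 14 = 56.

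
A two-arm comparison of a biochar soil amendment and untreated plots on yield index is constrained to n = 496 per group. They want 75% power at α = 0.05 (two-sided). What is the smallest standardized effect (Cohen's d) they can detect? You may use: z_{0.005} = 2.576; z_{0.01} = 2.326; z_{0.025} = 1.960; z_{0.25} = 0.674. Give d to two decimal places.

d_min ≈ 0.17

For two independent groups of n = 496 each: d_min = (z_{α/2} + z_β)·√(2/n).
z-sum = 1.960 + 0.674 = 2.634.
d_min = 2.634 × √(2/496) = 2.634 × 0.0635 = 0.167.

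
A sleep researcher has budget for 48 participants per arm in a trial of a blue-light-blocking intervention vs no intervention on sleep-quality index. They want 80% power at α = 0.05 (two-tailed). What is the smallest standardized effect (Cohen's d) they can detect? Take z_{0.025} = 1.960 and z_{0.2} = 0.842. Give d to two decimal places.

For two independent groups of n = 48 each: d_min = (z_{α/2} + z_β)·√(2/n).
z-sum = 1.960 + 0.842 = 2.802.
d_min = 2.802 × √(2/48) = 2.802 × 0.2041 = 0.572.

d_min ≈ 0.57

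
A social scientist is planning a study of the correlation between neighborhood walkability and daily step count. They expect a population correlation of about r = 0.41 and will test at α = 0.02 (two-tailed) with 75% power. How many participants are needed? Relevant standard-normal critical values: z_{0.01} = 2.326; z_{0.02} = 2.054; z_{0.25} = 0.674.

n = 51

Fisher's z: C = ½·ln((1+r)/(1−r)) = ½·ln(2.3898) = 0.4356.
n = ((z_{α/2} + z_β)/C)² + 3.
(2.326 + 0.674) / 0.4356 = 3.000 / 0.4356 = 6.887.
n = 6.887² + 3 = 47.43 + 3 = 50.4.
Round up.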